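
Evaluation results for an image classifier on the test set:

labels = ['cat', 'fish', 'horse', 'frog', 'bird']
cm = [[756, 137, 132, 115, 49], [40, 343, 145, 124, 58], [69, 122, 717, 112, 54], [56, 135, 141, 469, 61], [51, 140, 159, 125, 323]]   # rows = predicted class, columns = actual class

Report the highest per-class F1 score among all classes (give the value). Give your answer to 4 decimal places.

Per-class F1 score (2·TP/(2·TP+FP+FN)):
  cat: TP=756, FP=137+132+115+49=433, FN=40+69+56+51=216 → 1512/2161 = 0.69968
  fish: TP=343, FP=40+145+124+58=367, FN=137+122+135+140=534 → 686/1587 = 0.43226
  horse: TP=717, FP=69+122+112+54=357, FN=132+145+141+159=577 → 1434/2368 = 0.60557
  frog: TP=469, FP=56+135+141+61=393, FN=115+124+112+125=476 → 938/1807 = 0.51909
  bird: TP=323, FP=51+140+159+125=475, FN=49+58+54+61=222 → 646/1343 = 0.48101
Highest is class 'cat' with F1 score = 0.6997.

0.6997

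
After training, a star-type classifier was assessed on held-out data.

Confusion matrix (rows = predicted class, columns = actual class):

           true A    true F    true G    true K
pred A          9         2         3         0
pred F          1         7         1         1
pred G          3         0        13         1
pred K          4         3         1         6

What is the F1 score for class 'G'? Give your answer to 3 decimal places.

0.743

Take TP from the diagonal, FP from the rest of the 'G' prediction marginal, FN from the rest of the 'G' actual marginal.
F1 score = 2·TP/(2·TP+FP+FN).
G: TP=13, FP=3+0+1=4, FN=3+1+1=5 → 26/35 = 0.7429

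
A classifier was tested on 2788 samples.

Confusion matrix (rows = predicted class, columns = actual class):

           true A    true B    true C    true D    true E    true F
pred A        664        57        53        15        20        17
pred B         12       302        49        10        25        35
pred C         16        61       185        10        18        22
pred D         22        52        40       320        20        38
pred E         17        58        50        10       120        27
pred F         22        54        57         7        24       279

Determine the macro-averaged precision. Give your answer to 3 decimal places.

0.633

Per-class precision (TP/(TP+FP)):
  A: TP=664, FP=57+53+15+20+17=162 → 664/826 = 0.8039
  B: TP=302, FP=12+49+10+25+35=131 → 302/433 = 0.6975
  C: TP=185, FP=16+61+10+18+22=127 → 185/312 = 0.5929
  D: TP=320, FP=22+52+40+20+38=172 → 320/492 = 0.6504
  E: TP=120, FP=17+58+50+10+27=162 → 120/282 = 0.4255
  F: TP=279, FP=22+54+57+7+24=164 → 279/443 = 0.6298
Macro-precision = mean = (0.8039 + 0.6975 + 0.5929 + 0.6504 + 0.4255 + 0.6298) / 6 = 0.633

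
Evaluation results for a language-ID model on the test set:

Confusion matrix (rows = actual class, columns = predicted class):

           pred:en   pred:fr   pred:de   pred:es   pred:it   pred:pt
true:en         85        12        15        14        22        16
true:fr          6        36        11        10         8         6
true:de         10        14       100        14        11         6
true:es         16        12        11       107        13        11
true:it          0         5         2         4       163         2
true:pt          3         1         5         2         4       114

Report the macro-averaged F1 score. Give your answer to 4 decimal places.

Per-class F1 score (2·TP/(2·TP+FP+FN)):
  en: TP=85, FP=6+10+16+0+3=35, FN=12+15+14+22+16=79 → 170/284 = 0.59859
  fr: TP=36, FP=12+14+12+5+1=44, FN=6+11+10+8+6=41 → 72/157 = 0.45860
  de: TP=100, FP=15+11+11+2+5=44, FN=10+14+14+11+6=55 → 200/299 = 0.66890
  es: TP=107, FP=14+10+14+4+2=44, FN=16+12+11+13+11=63 → 214/321 = 0.66667
  it: TP=163, FP=22+8+11+13+4=58, FN=0+5+2+4+2=13 → 326/397 = 0.82116
  pt: TP=114, FP=16+6+6+11+2=41, FN=3+1+5+2+4=15 → 228/284 = 0.80282
Macro-F1 score = mean = (0.59859 + 0.45860 + 0.66890 + 0.66667 + 0.82116 + 0.80282) / 6 = 0.6695

0.6695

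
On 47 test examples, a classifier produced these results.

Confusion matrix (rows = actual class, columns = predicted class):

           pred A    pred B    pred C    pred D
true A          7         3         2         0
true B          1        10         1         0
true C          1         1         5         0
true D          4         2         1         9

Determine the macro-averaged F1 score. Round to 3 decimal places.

Per-class F1 score (2·TP/(2·TP+FP+FN)):
  A: TP=7, FP=1+1+4=6, FN=3+2+0=5 → 14/25 = 0.5600
  B: TP=10, FP=3+1+2=6, FN=1+1+0=2 → 20/28 = 0.7143
  C: TP=5, FP=2+1+1=4, FN=1+1+0=2 → 10/16 = 0.6250
  D: TP=9, FP=0+0+0=0, FN=4+2+1=7 → 18/25 = 0.7200
Macro-F1 score = mean = (0.5600 + 0.7143 + 0.6250 + 0.7200) / 4 = 0.655

0.655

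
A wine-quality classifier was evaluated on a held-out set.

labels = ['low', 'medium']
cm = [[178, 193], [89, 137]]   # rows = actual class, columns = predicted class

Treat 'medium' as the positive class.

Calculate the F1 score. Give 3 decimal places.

0.493

Precision = TP/(TP+FP) = 137/330 = 0.4152
Recall = TP/(TP+FN) = 137/226 = 0.6062
F1 = 2·TP/(2·TP+FP+FN) = 274/556 = 0.493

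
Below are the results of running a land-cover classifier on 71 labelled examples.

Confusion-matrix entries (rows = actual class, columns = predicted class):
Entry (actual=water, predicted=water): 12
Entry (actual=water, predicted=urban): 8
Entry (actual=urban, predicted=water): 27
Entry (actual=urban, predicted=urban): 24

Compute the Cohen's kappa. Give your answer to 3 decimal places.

0.055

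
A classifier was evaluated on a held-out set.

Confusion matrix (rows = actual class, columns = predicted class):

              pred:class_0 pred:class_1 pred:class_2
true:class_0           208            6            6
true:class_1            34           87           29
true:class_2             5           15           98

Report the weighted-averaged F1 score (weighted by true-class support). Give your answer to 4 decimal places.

Per-class F1 score (2·TP/(2·TP+FP+FN)):
  class_0: TP=208, FP=34+5=39, FN=6+6=12 → 416/467 = 0.89079
  class_1: TP=87, FP=6+15=21, FN=34+29=63 → 174/258 = 0.67442
  class_2: TP=98, FP=6+29=35, FN=5+15=20 → 196/251 = 0.78088
Weighted-F1 score = Σ (supportᵢ/N)·F1 scoreᵢ with N=488: (220/488)·0.89079 + (150/488)·0.67442 + (118/488)·0.78088 = 0.7977

0.7977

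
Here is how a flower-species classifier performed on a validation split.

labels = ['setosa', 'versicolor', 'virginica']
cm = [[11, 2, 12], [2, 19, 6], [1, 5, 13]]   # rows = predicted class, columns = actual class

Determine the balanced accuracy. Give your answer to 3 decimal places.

0.645

Balanced accuracy = mean of per-class recall.
  setosa: recall = 11/14 = 0.7857
  versicolor: recall = 19/26 = 0.7308
  virginica: recall = 13/31 = 0.4194
Mean = (0.7857 + 0.7308 + 0.4194) / 3 = 0.645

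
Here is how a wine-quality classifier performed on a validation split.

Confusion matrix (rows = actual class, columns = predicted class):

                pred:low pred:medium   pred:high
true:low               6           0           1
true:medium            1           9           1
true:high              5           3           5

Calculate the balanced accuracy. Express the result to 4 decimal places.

Balanced accuracy = mean of per-class recall.
  low: recall = 6/7 = 0.85714
  medium: recall = 9/11 = 0.81818
  high: recall = 5/13 = 0.38462
Mean = (0.85714 + 0.81818 + 0.38462) / 3 = 0.6866

0.6866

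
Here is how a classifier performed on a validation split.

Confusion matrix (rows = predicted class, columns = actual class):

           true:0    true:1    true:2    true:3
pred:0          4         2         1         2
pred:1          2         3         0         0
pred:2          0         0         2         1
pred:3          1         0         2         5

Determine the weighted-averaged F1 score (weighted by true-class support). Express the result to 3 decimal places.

0.560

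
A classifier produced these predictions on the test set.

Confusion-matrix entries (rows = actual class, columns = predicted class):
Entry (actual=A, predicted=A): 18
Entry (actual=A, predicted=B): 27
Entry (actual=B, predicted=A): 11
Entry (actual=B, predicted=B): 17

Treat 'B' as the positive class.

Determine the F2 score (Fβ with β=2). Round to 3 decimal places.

Fβ = (1+β²)·TP / ((1+β²)·TP + β²·FN + FP), with β²=4
= 5·17 / (5·17 + 4·11 + 27) = 0.545

0.545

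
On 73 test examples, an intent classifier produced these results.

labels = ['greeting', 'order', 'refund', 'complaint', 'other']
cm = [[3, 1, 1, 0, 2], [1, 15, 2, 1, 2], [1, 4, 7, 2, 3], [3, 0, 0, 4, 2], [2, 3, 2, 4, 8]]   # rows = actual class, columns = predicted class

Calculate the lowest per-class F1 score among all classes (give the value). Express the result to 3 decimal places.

0.353

Per-class F1 score (2·TP/(2·TP+FP+FN)):
  greeting: TP=3, FP=1+1+3+2=7, FN=1+1+0+2=4 → 6/17 = 0.3529
  order: TP=15, FP=1+4+0+3=8, FN=1+2+1+2=6 → 30/44 = 0.6818
  refund: TP=7, FP=1+2+0+2=5, FN=1+4+2+3=10 → 14/29 = 0.4828
  complaint: TP=4, FP=0+1+2+4=7, FN=3+0+0+2=5 → 8/20 = 0.4000
  other: TP=8, FP=2+2+3+2=9, FN=2+3+2+4=11 → 16/36 = 0.4444
Lowest is class 'greeting' with F1 score = 0.353.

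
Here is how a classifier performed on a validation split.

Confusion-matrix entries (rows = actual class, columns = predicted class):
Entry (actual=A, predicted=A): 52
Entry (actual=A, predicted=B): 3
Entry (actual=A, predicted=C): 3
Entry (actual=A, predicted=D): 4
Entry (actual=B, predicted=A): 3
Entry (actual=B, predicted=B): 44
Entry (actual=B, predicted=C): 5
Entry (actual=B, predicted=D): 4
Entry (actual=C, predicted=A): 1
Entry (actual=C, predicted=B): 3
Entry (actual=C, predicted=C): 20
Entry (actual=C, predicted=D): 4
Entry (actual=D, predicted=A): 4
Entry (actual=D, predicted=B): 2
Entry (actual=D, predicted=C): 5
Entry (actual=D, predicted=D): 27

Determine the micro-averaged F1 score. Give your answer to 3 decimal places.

0.777

Micro-averaging pools counts across classes: ΣTP=143, ΣFP=41, ΣFN=41.
Micro-F1 score = 2·TP/(2·TP+FP+FN) on pooled counts = 0.777 (equals overall accuracy in single-label multiclass).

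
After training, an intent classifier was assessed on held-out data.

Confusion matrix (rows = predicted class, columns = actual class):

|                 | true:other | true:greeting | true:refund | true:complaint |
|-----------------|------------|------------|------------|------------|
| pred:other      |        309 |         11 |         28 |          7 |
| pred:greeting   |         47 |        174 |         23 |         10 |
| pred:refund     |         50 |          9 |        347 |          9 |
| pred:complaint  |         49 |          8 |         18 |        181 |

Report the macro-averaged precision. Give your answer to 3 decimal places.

Per-class precision (TP/(TP+FP)):
  other: TP=309, FP=11+28+7=46 → 309/355 = 0.8704
  greeting: TP=174, FP=47+23+10=80 → 174/254 = 0.6850
  refund: TP=347, FP=50+9+9=68 → 347/415 = 0.8361
  complaint: TP=181, FP=49+8+18=75 → 181/256 = 0.7070
Macro-precision = mean = (0.8704 + 0.6850 + 0.8361 + 0.7070) / 4 = 0.775

0.775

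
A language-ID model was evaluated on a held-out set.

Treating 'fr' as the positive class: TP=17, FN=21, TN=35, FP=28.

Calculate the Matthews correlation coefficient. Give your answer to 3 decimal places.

MCC = (TP·TN − FP·FN) / √((TP+FP)(TP+FN)(TN+FP)(TN+FN))
Numerator = 17·35 − 28·21 = 7
Denominator = √(45·38·63·56) = √6032880 = 2456.1922
MCC = 7 / 2456.1922 = 0.003

0.003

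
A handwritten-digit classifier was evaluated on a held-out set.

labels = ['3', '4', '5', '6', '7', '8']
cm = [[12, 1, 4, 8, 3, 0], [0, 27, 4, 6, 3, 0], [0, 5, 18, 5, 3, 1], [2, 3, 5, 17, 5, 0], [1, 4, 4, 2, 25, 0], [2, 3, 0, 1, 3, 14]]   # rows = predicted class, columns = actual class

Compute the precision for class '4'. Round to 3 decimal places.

0.675

Treat '4' as positive and all other classes as negative.
precision = TP/(TP+FP).
4: TP=27, FP=0+4+6+3+0=13 → 27/40 = 0.6750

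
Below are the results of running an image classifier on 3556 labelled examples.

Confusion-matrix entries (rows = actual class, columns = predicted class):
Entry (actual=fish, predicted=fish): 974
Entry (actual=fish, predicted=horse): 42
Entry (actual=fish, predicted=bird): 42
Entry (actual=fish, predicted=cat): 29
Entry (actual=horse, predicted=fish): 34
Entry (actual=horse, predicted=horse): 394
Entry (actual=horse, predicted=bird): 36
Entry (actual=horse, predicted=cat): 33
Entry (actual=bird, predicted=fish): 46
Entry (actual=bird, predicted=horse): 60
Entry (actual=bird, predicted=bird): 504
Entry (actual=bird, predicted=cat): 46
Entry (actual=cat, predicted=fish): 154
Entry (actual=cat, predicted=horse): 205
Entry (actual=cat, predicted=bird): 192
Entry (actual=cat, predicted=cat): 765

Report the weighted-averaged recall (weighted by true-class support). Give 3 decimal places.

Per-class recall (TP/(TP+FN)):
  fish: TP=974, FN=42+42+29=113 → 974/1087 = 0.8960
  horse: TP=394, FN=34+36+33=103 → 394/497 = 0.7928
  bird: TP=504, FN=46+60+46=152 → 504/656 = 0.7683
  cat: TP=765, FN=154+205+192=551 → 765/1316 = 0.5813
Weighted-recall = Σ (supportᵢ/N)·recallᵢ with N=3556: (1087/3556)·0.8960 + (497/3556)·0.7928 + (656/3556)·0.7683 + (1316/3556)·0.5813 = 0.742

0.742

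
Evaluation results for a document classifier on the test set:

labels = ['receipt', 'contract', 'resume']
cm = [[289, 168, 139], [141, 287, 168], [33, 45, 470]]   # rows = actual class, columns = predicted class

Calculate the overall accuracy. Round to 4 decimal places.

0.6011

Accuracy = trace / total = (289+287+470=1046) / 1740 = 1046/1740 = 0.6011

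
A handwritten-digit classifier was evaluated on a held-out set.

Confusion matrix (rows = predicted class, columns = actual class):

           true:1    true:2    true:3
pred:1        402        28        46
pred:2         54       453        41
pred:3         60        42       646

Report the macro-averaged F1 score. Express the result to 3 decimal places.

Per-class F1 score (2·TP/(2·TP+FP+FN)):
  1: TP=402, FP=28+46=74, FN=54+60=114 → 804/992 = 0.8105
  2: TP=453, FP=54+41=95, FN=28+42=70 → 906/1071 = 0.8459
  3: TP=646, FP=60+42=102, FN=46+41=87 → 1292/1481 = 0.8724
Macro-F1 score = mean = (0.8105 + 0.8459 + 0.8724) / 3 = 0.843

0.843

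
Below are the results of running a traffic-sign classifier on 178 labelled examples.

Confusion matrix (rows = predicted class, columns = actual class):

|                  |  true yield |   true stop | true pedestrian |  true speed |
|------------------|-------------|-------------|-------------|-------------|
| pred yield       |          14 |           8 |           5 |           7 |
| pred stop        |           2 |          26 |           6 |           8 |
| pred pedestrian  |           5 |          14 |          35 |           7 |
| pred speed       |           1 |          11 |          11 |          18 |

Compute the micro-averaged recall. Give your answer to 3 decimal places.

Micro-averaging pools counts across classes: ΣTP=93, ΣFP=85, ΣFN=85.
Micro-recall = TP/(TP+FN) on pooled counts = 0.522 (equals overall accuracy in single-label multiclass).

0.522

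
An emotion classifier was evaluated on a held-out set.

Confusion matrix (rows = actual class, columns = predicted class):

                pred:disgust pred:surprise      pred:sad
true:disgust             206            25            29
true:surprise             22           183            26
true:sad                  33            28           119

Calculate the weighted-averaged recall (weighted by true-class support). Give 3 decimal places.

0.757

Per-class recall (TP/(TP+FN)):
  disgust: TP=206, FN=25+29=54 → 206/260 = 0.7923
  surprise: TP=183, FN=22+26=48 → 183/231 = 0.7922
  sad: TP=119, FN=33+28=61 → 119/180 = 0.6611
Weighted-recall = Σ (supportᵢ/N)·recallᵢ with N=671: (260/671)·0.7923 + (231/671)·0.7922 + (180/671)·0.6611 = 0.757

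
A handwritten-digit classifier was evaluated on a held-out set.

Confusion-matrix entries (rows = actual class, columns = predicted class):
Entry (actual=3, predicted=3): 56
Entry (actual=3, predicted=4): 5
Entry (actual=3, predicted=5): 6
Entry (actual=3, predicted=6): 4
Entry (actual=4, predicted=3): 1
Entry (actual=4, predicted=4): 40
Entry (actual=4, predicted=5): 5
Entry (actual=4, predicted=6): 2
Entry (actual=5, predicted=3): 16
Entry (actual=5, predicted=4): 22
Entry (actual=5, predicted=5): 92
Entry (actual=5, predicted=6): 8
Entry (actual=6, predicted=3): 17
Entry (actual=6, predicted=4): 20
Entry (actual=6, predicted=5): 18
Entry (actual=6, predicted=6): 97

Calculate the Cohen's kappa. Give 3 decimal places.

0.588

Observed agreement pₒ = trace/N = 285/409 = 0.6968
Expected agreement pₑ = Σ (rowᵢ·colᵢ)/N² = (71·90 + 48·87 + 138·121 + 152·111)/409² = 0.2638
κ = (pₒ − pₑ)/(1 − pₑ) = (0.6968 − 0.2638)/(1 − 0.2638) = 0.588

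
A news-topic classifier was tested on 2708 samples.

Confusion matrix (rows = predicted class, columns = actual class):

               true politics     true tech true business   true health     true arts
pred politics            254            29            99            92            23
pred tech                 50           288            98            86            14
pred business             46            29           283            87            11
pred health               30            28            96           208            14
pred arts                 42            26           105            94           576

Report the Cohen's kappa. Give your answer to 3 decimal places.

0.491

Observed agreement pₒ = trace/N = 1609/2708 = 0.5942
Expected agreement pₑ = Σ (rowᵢ·colᵢ)/N² = (422·497 + 400·536 + 681·456 + 567·376 + 638·843)/2708² = 0.2026
κ = (pₒ − pₑ)/(1 − pₑ) = (0.5942 − 0.2026)/(1 − 0.2026) = 0.491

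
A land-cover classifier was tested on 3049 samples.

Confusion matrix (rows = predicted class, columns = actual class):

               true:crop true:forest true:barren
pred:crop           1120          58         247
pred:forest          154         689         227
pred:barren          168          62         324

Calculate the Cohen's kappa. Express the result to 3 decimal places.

0.529

Observed agreement pₒ = trace/N = 2133/3049 = 0.6996
Expected agreement pₑ = Σ (rowᵢ·colᵢ)/N² = (1442·1425 + 809·1070 + 798·554)/3049² = 0.3617
κ = (pₒ − pₑ)/(1 − pₑ) = (0.6996 − 0.3617)/(1 − 0.3617) = 0.529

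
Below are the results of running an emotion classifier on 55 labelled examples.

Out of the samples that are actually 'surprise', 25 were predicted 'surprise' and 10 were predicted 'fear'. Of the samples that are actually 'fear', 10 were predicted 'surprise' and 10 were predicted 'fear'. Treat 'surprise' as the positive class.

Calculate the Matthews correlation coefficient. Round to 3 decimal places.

0.214

MCC = (TP·TN − FP·FN) / √((TP+FP)(TP+FN)(TN+FP)(TN+FN))
Numerator = 25·10 − 10·10 = 150
Denominator = √(35·35·20·20) = √490000 = 700.0000
MCC = 150 / 700.0000 = 0.214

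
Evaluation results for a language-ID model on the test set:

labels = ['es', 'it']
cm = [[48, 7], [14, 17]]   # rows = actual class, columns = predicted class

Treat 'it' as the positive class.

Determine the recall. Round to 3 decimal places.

Recall = TP/(TP+FN) = 17/(17+14) = 17/31 = 0.548

0.548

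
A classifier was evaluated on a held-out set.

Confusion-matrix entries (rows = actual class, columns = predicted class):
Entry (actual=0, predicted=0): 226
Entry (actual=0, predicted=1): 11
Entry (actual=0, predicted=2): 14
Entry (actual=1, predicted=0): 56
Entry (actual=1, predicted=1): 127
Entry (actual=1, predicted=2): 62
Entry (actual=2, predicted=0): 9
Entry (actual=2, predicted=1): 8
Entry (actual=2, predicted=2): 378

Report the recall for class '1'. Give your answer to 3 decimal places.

One-vs-rest for '1': TP = diagonal; FP = other classes predicted '1'; FN = '1' predicted as other.
recall = TP/(TP+FN).
1: TP=127, FN=56+62=118 → 127/245 = 0.5184

0.518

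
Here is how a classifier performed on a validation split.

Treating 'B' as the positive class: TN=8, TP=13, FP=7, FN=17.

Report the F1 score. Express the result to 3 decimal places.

0.520

Precision = TP/(TP+FP) = 13/20 = 0.6500
Recall = TP/(TP+FN) = 13/30 = 0.4333
F1 = 2·TP/(2·TP+FP+FN) = 26/50 = 0.520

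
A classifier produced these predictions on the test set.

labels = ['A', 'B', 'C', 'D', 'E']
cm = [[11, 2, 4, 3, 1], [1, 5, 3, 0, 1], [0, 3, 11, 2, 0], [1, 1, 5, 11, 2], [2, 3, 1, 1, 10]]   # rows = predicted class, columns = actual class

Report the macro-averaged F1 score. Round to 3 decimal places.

Per-class F1 score (2·TP/(2·TP+FP+FN)):
  A: TP=11, FP=2+4+3+1=10, FN=1+0+1+2=4 → 22/36 = 0.6111
  B: TP=5, FP=1+3+0+1=5, FN=2+3+1+3=9 → 10/24 = 0.4167
  C: TP=11, FP=0+3+2+0=5, FN=4+3+5+1=13 → 22/40 = 0.5500
  D: TP=11, FP=1+1+5+2=9, FN=3+0+2+1=6 → 22/37 = 0.5946
  E: TP=10, FP=2+3+1+1=7, FN=1+1+0+2=4 → 20/31 = 0.6452
Macro-F1 score = mean = (0.6111 + 0.4167 + 0.5500 + 0.5946 + 0.6452) / 5 = 0.564

0.564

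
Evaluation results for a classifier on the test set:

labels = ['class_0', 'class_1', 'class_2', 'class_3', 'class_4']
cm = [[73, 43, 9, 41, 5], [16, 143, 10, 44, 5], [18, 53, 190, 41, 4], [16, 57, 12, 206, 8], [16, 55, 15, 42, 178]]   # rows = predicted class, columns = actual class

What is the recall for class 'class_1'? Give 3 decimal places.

0.407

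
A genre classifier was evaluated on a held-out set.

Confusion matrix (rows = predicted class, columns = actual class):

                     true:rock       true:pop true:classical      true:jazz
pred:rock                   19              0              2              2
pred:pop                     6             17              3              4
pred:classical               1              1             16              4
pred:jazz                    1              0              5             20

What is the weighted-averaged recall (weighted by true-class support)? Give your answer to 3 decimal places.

0.713

Per-class recall (TP/(TP+FN)):
  rock: TP=19, FN=6+1+1=8 → 19/27 = 0.7037
  pop: TP=17, FN=0+1+0=1 → 17/18 = 0.9444
  classical: TP=16, FN=2+3+5=10 → 16/26 = 0.6154
  jazz: TP=20, FN=2+4+4=10 → 20/30 = 0.6667
Weighted-recall = Σ (supportᵢ/N)·recallᵢ with N=101: (27/101)·0.7037 + (18/101)·0.9444 + (26/101)·0.6154 + (30/101)·0.6667 = 0.713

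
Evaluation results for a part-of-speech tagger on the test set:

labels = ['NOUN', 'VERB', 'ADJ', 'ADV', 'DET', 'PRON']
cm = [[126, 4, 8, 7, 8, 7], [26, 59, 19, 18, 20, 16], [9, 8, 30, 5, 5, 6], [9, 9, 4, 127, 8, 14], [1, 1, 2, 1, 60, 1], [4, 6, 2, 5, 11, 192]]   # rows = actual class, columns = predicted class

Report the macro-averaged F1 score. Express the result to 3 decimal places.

0.663

Per-class F1 score (2·TP/(2·TP+FP+FN)):
  NOUN: TP=126, FP=26+9+9+1+4=49, FN=4+8+7+8+7=34 → 252/335 = 0.7522
  VERB: TP=59, FP=4+8+9+1+6=28, FN=26+19+18+20+16=99 → 118/245 = 0.4816
  ADJ: TP=30, FP=8+19+4+2+2=35, FN=9+8+5+5+6=33 → 60/128 = 0.4688
  ADV: TP=127, FP=7+18+5+1+5=36, FN=9+9+4+8+14=44 → 254/334 = 0.7605
  DET: TP=60, FP=8+20+5+8+11=52, FN=1+1+2+1+1=6 → 120/178 = 0.6742
  PRON: TP=192, FP=7+16+6+14+1=44, FN=4+6+2+5+11=28 → 384/456 = 0.8421
Macro-F1 score = mean = (0.7522 + 0.4816 + 0.4688 + 0.7605 + 0.6742 + 0.8421) / 6 = 0.663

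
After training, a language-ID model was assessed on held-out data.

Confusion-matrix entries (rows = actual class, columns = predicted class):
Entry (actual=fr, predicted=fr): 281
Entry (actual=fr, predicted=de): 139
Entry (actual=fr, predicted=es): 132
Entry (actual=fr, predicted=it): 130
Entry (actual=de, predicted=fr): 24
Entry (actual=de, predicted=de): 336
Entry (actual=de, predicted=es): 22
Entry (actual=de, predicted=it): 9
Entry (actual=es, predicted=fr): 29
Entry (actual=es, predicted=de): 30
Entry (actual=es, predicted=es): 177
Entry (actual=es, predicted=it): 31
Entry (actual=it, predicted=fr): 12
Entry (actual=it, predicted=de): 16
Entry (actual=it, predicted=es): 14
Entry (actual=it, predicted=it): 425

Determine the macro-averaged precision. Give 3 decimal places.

Per-class precision (TP/(TP+FP)):
  fr: TP=281, FP=24+29+12=65 → 281/346 = 0.8121
  de: TP=336, FP=139+30+16=185 → 336/521 = 0.6449
  es: TP=177, FP=132+22+14=168 → 177/345 = 0.5130
  it: TP=425, FP=130+9+31=170 → 425/595 = 0.7143
Macro-precision = mean = (0.8121 + 0.6449 + 0.5130 + 0.7143) / 4 = 0.671

0.671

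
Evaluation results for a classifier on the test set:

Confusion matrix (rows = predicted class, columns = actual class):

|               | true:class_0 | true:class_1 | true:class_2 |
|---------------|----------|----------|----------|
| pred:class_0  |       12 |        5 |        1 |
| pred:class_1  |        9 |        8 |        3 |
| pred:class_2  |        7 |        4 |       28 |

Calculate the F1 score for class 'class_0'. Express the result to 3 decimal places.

0.522

F1 score = 2·TP/(2·TP+FP+FN).
class_0: TP=12, FP=5+1=6, FN=9+7=16 → 24/46 = 0.5217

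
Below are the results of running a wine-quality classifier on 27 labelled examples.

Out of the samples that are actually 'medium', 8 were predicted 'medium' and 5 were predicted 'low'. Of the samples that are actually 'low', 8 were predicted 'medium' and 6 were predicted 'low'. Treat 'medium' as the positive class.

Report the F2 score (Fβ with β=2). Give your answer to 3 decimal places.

0.588

Fβ = (1+β²)·TP / ((1+β²)·TP + β²·FN + FP), with β²=4
= 5·8 / (5·8 + 4·5 + 8) = 0.588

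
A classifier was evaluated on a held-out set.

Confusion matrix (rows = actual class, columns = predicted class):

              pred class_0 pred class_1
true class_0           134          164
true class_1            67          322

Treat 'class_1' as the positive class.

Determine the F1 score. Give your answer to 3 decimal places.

0.736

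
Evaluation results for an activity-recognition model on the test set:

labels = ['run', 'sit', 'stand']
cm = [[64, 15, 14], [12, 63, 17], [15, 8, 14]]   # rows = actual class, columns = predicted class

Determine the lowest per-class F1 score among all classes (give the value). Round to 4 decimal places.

0.3415

Per-class F1 score (2·TP/(2·TP+FP+FN)):
  run: TP=64, FP=12+15=27, FN=15+14=29 → 128/184 = 0.69565
  sit: TP=63, FP=15+8=23, FN=12+17=29 → 126/178 = 0.70787
  stand: TP=14, FP=14+17=31, FN=15+8=23 → 28/82 = 0.34146
Lowest is class 'stand' with F1 score = 0.3415.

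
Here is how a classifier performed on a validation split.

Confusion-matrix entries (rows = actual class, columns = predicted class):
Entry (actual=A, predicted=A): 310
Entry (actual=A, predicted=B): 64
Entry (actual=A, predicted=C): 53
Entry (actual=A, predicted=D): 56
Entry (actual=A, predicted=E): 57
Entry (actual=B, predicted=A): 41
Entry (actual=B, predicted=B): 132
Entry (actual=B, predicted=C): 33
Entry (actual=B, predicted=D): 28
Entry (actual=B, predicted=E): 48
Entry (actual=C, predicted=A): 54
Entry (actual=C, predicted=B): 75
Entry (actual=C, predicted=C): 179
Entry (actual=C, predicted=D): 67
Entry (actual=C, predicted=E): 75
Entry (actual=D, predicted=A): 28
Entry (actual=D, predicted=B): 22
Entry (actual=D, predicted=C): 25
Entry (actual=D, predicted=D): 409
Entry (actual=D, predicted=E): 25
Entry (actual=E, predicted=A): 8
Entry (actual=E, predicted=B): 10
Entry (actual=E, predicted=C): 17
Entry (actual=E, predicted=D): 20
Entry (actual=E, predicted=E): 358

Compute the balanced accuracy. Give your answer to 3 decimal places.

Balanced accuracy = mean of per-class recall.
  A: recall = 310/540 = 0.5741
  B: recall = 132/282 = 0.4681
  C: recall = 179/450 = 0.3978
  D: recall = 409/509 = 0.8035
  E: recall = 358/413 = 0.8668
Mean = (0.5741 + 0.4681 + 0.3978 + 0.8035 + 0.8668) / 5 = 0.622

0.622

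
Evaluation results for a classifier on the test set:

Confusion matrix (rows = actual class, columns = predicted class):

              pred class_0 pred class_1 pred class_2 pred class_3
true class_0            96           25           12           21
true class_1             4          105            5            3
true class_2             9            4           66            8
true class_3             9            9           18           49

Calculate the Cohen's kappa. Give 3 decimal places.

Observed agreement pₒ = trace/N = 316/443 = 0.7133
Expected agreement pₑ = Σ (rowᵢ·colᵢ)/N² = (154·118 + 117·143 + 87·101 + 85·81)/443² = 0.2577
κ = (pₒ − pₑ)/(1 − pₑ) = (0.7133 − 0.2577)/(1 − 0.2577) = 0.614

0.614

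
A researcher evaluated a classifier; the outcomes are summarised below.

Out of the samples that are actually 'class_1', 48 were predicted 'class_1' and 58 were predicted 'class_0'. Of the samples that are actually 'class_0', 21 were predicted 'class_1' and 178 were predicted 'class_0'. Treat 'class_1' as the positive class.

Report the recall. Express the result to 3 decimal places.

Recall = TP/(TP+FN) = 48/(48+58) = 48/106 = 0.453

0.453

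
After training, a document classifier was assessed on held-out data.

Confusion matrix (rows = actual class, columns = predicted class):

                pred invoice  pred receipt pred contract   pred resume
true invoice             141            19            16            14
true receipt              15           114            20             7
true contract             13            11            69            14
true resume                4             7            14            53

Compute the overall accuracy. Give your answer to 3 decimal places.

Accuracy = trace / total = (141+114+69+53=377) / 531 = 377/531 = 0.710

0.710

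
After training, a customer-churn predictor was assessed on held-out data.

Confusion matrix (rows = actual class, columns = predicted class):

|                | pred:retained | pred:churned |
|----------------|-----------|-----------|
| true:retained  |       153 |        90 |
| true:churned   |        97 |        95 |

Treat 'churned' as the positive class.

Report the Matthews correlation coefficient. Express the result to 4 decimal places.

MCC = (TP·TN − FP·FN) / √((TP+FP)(TP+FN)(TN+FP)(TN+FN))
Numerator = 95·153 − 90·97 = 5805
Denominator = √(185·192·243·250) = √2157840000 = 46452.5564
MCC = 5805 / 46452.5564 = 0.1250

0.1250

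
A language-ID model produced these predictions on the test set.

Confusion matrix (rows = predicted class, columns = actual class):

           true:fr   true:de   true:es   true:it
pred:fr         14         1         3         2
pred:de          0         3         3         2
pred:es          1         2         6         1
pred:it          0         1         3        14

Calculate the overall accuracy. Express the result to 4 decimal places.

0.6607

Accuracy = trace / total = (14+3+6+14=37) / 56 = 37/56 = 0.6607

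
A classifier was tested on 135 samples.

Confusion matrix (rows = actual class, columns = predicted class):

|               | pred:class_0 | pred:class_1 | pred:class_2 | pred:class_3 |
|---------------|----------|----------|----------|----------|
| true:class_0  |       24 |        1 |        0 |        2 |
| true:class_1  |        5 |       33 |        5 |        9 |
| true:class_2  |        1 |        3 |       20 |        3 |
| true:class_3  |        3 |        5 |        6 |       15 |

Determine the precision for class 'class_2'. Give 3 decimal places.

0.645

Take TP from the diagonal, FP from the rest of the 'class_2' prediction marginal, FN from the rest of the 'class_2' actual marginal.
precision = TP/(TP+FP).
class_2: TP=20, FP=0+5+6=11 → 20/31 = 0.6452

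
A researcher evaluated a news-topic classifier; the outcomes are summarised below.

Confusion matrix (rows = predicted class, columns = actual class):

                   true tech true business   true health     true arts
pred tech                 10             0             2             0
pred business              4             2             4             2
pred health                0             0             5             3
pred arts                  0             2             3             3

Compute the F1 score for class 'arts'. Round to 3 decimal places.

Take TP from the diagonal, FP from the rest of the 'arts' prediction marginal, FN from the rest of the 'arts' actual marginal.
F1 score = 2·TP/(2·TP+FP+FN).
arts: TP=3, FP=0+2+3=5, FN=0+2+3=5 → 6/16 = 0.3750

0.375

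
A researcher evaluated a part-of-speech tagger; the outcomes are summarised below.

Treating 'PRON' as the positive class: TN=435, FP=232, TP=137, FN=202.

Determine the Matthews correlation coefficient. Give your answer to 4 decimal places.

0.0552

MCC = (TP·TN − FP·FN) / √((TP+FP)(TP+FN)(TN+FP)(TN+FN))
Numerator = 137·435 − 232·202 = 12731
Denominator = √(369·339·667·637) = √53148538989 = 230539.6690
MCC = 12731 / 230539.6690 = 0.0552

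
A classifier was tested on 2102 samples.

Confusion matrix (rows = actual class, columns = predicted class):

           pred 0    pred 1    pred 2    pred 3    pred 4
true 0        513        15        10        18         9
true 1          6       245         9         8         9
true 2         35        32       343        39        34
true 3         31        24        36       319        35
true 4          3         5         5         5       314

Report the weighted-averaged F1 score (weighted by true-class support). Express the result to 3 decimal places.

Per-class F1 score (2·TP/(2·TP+FP+FN)):
  0: TP=513, FP=6+35+31+3=75, FN=15+10+18+9=52 → 1026/1153 = 0.8899
  1: TP=245, FP=15+32+24+5=76, FN=6+9+8+9=32 → 490/598 = 0.8194
  2: TP=343, FP=10+9+36+5=60, FN=35+32+39+34=140 → 686/886 = 0.7743
  3: TP=319, FP=18+8+39+5=70, FN=31+24+36+35=126 → 638/834 = 0.7650
  4: TP=314, FP=9+9+34+35=87, FN=3+5+5+5=18 → 628/733 = 0.8568
Weighted-F1 score = Σ (supportᵢ/N)·F1 scoreᵢ with N=2102: (565/2102)·0.8899 + (277/2102)·0.8194 + (483/2102)·0.7743 + (445/2102)·0.7650 + (332/2102)·0.8568 = 0.822

0.822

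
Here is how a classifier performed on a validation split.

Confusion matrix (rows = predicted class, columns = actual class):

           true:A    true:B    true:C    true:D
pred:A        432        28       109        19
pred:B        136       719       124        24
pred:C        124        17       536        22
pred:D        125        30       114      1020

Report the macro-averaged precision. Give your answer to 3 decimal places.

Per-class precision (TP/(TP+FP)):
  A: TP=432, FP=28+109+19=156 → 432/588 = 0.7347
  B: TP=719, FP=136+124+24=284 → 719/1003 = 0.7168
  C: TP=536, FP=124+17+22=163 → 536/699 = 0.7668
  D: TP=1020, FP=125+30+114=269 → 1020/1289 = 0.7913
Macro-precision = mean = (0.7347 + 0.7168 + 0.7668 + 0.7913) / 4 = 0.752

0.752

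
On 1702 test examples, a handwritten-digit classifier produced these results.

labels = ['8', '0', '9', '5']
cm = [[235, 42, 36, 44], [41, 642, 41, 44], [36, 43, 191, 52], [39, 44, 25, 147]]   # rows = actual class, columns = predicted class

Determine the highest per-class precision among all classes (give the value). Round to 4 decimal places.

0.8327

Per-class precision (TP/(TP+FP)):
  8: TP=235, FP=41+36+39=116 → 235/351 = 0.66952
  0: TP=642, FP=42+43+44=129 → 642/771 = 0.83268
  9: TP=191, FP=36+41+25=102 → 191/293 = 0.65188
  5: TP=147, FP=44+44+52=140 → 147/287 = 0.51220
Highest is class '0' with precision = 0.8327.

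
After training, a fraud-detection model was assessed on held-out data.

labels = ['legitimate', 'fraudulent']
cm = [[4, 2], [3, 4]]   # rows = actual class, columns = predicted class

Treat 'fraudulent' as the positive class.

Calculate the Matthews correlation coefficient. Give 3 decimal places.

0.238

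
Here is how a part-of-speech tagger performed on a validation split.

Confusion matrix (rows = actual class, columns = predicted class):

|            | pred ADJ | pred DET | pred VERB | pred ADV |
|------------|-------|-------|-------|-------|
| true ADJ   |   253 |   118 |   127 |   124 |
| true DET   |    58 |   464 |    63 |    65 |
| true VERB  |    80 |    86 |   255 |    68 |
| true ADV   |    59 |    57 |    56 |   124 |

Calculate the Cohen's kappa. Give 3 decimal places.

0.367

Observed agreement pₒ = trace/N = 1096/2057 = 0.5328
Expected agreement pₑ = Σ (rowᵢ·colᵢ)/N² = (622·450 + 650·725 + 489·501 + 296·381)/2057² = 0.2621
κ = (pₒ − pₑ)/(1 − pₑ) = (0.5328 − 0.2621)/(1 − 0.2621) = 0.367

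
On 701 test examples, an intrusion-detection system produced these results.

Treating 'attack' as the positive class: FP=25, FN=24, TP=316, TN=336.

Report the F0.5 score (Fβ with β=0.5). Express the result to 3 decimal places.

0.927

Fβ = (1+β²)·TP / ((1+β²)·TP + β²·FN + FP), with β²=1/4
= 1.25·316 / (1.25·316 + 0.25·24 + 25) = 0.927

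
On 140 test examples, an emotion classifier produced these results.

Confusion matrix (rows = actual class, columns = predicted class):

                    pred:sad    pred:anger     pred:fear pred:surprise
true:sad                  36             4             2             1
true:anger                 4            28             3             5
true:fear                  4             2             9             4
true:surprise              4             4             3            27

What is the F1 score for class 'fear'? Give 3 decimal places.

One-vs-rest for 'fear': TP = diagonal; FP = other classes predicted 'fear'; FN = 'fear' predicted as other.
F1 score = 2·TP/(2·TP+FP+FN).
fear: TP=9, FP=2+3+3=8, FN=4+2+4=10 → 18/36 = 0.5000

0.500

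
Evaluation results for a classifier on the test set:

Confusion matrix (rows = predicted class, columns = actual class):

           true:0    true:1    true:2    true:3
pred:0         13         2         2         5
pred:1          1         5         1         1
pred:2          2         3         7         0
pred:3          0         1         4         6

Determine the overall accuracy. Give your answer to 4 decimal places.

Accuracy = trace / total = (13+5+7+6=31) / 53 = 31/53 = 0.5849

0.5849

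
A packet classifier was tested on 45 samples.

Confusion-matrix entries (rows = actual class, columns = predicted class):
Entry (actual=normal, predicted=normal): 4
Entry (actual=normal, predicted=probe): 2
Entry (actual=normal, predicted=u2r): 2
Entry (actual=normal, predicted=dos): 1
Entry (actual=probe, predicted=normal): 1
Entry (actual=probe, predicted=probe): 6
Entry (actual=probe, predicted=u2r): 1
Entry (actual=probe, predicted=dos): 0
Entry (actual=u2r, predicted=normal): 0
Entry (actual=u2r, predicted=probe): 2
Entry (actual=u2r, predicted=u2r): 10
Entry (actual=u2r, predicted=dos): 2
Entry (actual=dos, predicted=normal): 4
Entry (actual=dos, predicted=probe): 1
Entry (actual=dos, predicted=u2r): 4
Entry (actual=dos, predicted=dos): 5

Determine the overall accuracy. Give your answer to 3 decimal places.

0.556

Accuracy = trace / total = (4+6+10+5=25) / 45 = 25/45 = 0.556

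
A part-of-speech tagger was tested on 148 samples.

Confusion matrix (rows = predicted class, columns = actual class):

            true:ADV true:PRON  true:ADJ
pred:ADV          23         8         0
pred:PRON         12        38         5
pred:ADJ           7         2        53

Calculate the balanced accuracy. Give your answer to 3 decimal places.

Balanced accuracy = mean of per-class recall.
  ADV: recall = 23/42 = 0.5476
  PRON: recall = 38/48 = 0.7917
  ADJ: recall = 53/58 = 0.9138
Mean = (0.5476 + 0.7917 + 0.9138) / 3 = 0.751

0.751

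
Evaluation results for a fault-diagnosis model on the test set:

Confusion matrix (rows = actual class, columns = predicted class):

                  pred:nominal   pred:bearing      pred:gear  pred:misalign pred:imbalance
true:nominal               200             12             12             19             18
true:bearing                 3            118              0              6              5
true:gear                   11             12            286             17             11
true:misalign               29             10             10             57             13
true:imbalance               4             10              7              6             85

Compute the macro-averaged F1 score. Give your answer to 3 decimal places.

0.735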